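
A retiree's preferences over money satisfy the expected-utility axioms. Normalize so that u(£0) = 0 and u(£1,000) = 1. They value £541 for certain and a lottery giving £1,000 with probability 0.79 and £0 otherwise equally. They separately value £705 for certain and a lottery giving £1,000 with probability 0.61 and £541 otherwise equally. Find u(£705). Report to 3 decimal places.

From the first indifference, u(£541) = 0.79·u(£1,000) + 0.21·u(£0) = 0.79·1 + 0.21·0 = 0.79.
Chaining: u(£705) = 0.61·1.00 + 0.39·0.79 = 0.9181.

0.918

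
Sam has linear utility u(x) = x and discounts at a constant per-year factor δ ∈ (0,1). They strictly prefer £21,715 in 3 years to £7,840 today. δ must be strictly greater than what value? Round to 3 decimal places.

δ > 0.712

The preference means 7840 < δ^3·21715.
So δ^3 > 7840/21715 = 0.36104; taking the cube root of both positive sides preserves the inequality.
δ > (7840/21715)^(1/3) ≈ 0.712.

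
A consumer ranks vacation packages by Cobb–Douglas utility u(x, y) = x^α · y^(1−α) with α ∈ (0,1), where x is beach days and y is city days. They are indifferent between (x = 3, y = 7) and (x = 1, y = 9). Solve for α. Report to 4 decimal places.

Indifference: 3^α · 7^(1−α) = 1^α · 9^(1−α).
Taking logs: α·ln 3 + (1−α)·ln 7 = α·ln 1 + (1−α)·ln 9, i.e. α·1.0986123 = (1−α)·0.2513144.
So α/(1−α) = (0.2513144)/(1.0986123) = 0.2287562, and α = 0.2287562/1.2287562 ≈ 0.1862.

α ≈ 0.1862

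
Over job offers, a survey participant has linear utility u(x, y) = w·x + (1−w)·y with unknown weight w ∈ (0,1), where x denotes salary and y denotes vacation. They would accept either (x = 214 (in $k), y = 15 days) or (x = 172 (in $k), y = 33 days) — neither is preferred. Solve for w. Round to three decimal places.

w = 0.300

u(214,15) = u(172,33) means w·214 + (1−w)·15 = w·172 + (1−w)·33.
Rearranging, 42·w − 18·(1−w) = 0.
Hence w = 18/(42+18) = 18/60 = 0.300.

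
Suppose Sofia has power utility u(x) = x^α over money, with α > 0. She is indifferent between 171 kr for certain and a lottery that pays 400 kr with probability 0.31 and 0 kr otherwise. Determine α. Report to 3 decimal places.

EU(lottery) = 0.31·400^α + 0.69·0 = 0.31·400^α.
Indifference: 171^α = 0.31·400^α, so (171/400)^α = 0.31.
Take logs: α = ln 0.31 / ln(171/400) ≈ 1.37819.

α ≈ 1.378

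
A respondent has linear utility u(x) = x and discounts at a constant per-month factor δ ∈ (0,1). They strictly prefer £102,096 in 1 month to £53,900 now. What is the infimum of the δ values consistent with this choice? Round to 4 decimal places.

δ > 0.5279

Under u(x) = x this choice says 53900 < δ·102096.
Dividing through by 102096 gives δ > 0.52793.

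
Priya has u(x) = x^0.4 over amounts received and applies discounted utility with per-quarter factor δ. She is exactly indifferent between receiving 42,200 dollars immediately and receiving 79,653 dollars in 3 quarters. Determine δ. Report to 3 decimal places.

δ ≈ 0.919

Indifference means u(42200) = δ^3 · u(79653), so δ^3 = u(42200)/u(79653).
With u(x) = x^0.4: δ^3 = 42200^0.4/79653^0.4 = (42200/79653)^0.4 = 0.77561.
Hence δ = (0.77561)^(1/3) = 0.91879.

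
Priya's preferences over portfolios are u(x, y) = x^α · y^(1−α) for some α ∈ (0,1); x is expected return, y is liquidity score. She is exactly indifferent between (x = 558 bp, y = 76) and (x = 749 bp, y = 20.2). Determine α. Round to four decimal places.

Indifference: 558^α · 76^(1−α) = 749^α · 20.2^(1−α).
Rearrange to (558/749)^α = (20.2/76)^(1−α) and take logs: α·-0.2943800 = (1−α)·-1.3250507.
With A = -0.2943800 and B = -1.3250507: α·A = (1−α)·B, so α = B/(A+B) = -1.3250507/-1.6194307 ≈ 0.8182.

α ≈ 0.8182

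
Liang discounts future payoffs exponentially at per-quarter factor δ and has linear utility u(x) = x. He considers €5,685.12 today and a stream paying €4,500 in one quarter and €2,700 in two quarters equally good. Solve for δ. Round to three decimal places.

Present value of the stream is 4500·δ + 2700·δ². Indifference gives 4500δ + 2700δ² = 5685.12.
That is, 2700δ² + 4500δ − 5685.12 = 0, a quadratic in δ.
δ = (−4500 + √(4500² + 4·2700·5685.12)) / (2·2700) = (−4500 + √81649296.00) / 5400 ≈ 0.840.

δ ≈ 0.840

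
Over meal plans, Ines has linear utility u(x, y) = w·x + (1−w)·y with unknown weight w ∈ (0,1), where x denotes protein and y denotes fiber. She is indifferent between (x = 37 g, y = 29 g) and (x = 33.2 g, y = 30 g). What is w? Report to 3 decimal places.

w = 0.208

u(37,29) = u(33.2,30) means w·37 + (1−w)·29 = w·33.2 + (1−w)·30.
Collecting terms: w·3.8 = (1−w)·1.
Hence w = 1/(3.8+1) = 1/4.8 = 0.208.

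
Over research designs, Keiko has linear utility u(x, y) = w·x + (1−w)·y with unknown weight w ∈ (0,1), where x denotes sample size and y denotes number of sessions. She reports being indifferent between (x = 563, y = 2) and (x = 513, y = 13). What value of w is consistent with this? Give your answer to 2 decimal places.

Equating utilities: w·563 + (1−w)·2 = w·513 + (1−w)·13.
w·(563−513) = (1−w)·(13−2), i.e. w·50 = (1−w)·11.
Hence w = 11/(50+11) = 11/61 = 0.18.

w = 0.18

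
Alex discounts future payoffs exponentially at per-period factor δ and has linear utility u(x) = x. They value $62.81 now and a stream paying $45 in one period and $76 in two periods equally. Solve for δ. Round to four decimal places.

δ ≈ 0.6600

Present value of the stream is 45·δ + 76·δ². Indifference gives 45δ + 76δ² = 62.81.
So 76δ² + 45δ − 62.81 = 0.
By the quadratic formula (taking the positive root), δ = (−45 + √21119.24) / 152 ≈ 0.6600.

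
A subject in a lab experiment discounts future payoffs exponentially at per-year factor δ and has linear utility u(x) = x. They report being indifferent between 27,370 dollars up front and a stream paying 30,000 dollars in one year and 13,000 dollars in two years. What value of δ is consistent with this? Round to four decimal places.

Present value of the stream is 30000·δ + 13000·δ². Indifference gives 30000δ + 13000δ² = 27370.
That is, 13000δ² + 30000δ − 27370 = 0, a quadratic in δ.
The positive root is δ = [−30000 + √(30000² + 4·13000·27370)] / (2·13000) = (−30000 + 48200.000)/26000 ≈ 0.7000.

δ ≈ 0.7000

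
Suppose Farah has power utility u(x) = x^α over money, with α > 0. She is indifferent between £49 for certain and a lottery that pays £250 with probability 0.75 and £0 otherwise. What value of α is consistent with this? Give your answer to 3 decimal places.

α ≈ 0.177

Since u(0) = 0, the lottery's EU is 0.75·250^α.
Setting u(49) equal to that: 49^α = 0.75·250^α ⇒ (49/250)^α = 0.75.
α = ln(0.75) / ln(49/250) = -0.287682/-1.629641 ≈ 0.177.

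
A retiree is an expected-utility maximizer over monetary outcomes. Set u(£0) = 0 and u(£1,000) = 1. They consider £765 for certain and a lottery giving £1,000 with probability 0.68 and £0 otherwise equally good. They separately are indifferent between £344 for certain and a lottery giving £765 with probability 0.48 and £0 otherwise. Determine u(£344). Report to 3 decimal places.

First, u(£765) = 0.68·u(£1,000) + 0.32·u(£0) = 0.68.
Chaining: u(£344) = 0.48·0.68 + 0.52·0.00 = 0.3264.

0.326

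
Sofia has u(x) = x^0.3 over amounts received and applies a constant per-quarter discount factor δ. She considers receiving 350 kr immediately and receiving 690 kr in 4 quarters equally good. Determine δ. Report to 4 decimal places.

Equating discounted utilities: u(350) = δ^4·u(690) ⇒ δ^4 = u(350)/u(690).
Since u(x) = x^0.3, δ^4 = (350/690)^0.3 = 0.50725^0.3 = 0.81577.
Hence δ = (0.81577)^(1/4) = 0.950367.

δ ≈ 0.9504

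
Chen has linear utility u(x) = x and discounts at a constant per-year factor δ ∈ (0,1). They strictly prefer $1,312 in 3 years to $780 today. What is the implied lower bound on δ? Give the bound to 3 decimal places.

The preference means 780 < δ^3·1312.
Dividing by 1312: δ^3 > 0.59451. Both sides are positive, so the cube root keeps the direction.
δ > 0.59451^(1/3) = 0.841.

δ > 0.841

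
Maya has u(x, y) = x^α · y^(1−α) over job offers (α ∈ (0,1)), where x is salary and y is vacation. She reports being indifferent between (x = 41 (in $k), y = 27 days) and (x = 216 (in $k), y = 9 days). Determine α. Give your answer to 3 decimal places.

α ≈ 0.398

Indifference: 41^α · 27^(1−α) = 216^α · 9^(1−α).
Rearrange to (41/216)^α = (9/27)^(1−α) and take logs: α·-1.661706 = (1−α)·-1.098612.
So α/(1−α) = (-1.098612)/(-1.661706) = 0.661135, and α = 0.661135/1.661135 ≈ 0.398.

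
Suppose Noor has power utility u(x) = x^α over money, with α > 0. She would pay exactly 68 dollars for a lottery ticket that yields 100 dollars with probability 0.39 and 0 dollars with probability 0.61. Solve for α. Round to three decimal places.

EU(lottery) = 0.39·100^α + 0.61·0 = 0.39·100^α.
Equating: 68^α = 0.39·100^α, i.e. 0.6800^α = 0.39.
α = ln(0.39) / ln(68/100) = -0.941609/-0.385662 ≈ 2.442.

α ≈ 2.442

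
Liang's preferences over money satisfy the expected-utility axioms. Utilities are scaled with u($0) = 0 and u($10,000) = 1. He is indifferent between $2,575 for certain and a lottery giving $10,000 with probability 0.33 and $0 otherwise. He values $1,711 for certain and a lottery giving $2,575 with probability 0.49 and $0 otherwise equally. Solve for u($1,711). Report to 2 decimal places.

First, u($2,575) = 0.33·u($10,000) + 0.67·u($0) = 0.33.
Then u($1,711) = 0.49·u($2,575) + 0.51·u($0) = 0.49·0.33 + 0.51·0.00 = 0.1617.

0.16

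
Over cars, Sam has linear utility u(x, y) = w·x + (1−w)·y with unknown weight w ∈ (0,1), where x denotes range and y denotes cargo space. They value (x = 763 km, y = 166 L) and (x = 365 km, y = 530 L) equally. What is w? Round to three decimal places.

w = 0.478

Indifference: w·763 + (1−w)·166 = w·365 + (1−w)·530.
Rearranging, 398·w − 364·(1−w) = 0.
So w/(1−w) = 364/398 = 0.9146, giving w = 364/(398+364) = 0.478.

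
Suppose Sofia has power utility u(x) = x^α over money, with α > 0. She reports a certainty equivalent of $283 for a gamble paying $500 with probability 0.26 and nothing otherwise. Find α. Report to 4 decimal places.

α ≈ 2.3668

The lottery's expected utility is 0.26·u(500) + 0.74·u(0) = 0.26·500^α (since u(0) = 0 for α > 0).
Setting u(283) equal to that: 283^α = 0.26·500^α ⇒ (283/500)^α = 0.26.
Take logs: α = ln 0.26 / ln(283/500) ≈ 2.366770.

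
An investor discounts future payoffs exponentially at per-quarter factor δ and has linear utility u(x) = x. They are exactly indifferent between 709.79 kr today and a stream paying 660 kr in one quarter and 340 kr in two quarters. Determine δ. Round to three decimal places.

Present value of the stream is 660·δ + 340·δ². Indifference gives 660δ + 340δ² = 709.79.
That is, 340δ² + 660δ − 709.79 = 0, a quadratic in δ.
The positive root is δ = [−660 + √(660² + 4·340·709.79)] / (2·340) = (−660 + 1183.602)/680 ≈ 0.770.

δ ≈ 0.770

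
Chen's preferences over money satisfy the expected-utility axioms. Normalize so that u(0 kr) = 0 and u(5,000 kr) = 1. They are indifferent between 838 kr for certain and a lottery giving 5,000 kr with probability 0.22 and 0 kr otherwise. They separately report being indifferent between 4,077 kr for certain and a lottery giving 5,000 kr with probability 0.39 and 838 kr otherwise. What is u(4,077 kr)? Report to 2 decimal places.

The first gamble pins u(838 kr): it must equal 0.22·1 + 0.78·0 = 0.22.
Then u(4,077 kr) = 0.39·u(5,000 kr) + 0.61·u(838 kr) = 0.39·1.00 + 0.61·0.22 = 0.5242.

0.52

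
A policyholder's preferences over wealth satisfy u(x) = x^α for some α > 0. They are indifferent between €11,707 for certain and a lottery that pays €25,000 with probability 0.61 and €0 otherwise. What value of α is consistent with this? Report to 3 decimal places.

EU(lottery) = 0.61·25000^α + 0.39·0 = 0.61·25000^α.
Equating: 11707^α = 0.61·25000^α, i.e. 0.4683^α = 0.61.
Taking logs: α·ln(11707/25000) = ln(0.61), so α = -0.494296 / -0.758689 ≈ 0.652.

α ≈ 0.652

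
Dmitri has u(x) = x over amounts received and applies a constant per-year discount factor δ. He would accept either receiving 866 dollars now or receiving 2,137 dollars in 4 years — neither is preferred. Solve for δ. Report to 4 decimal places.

The payoff in 4 years is discounted by δ^4, so u(866) = δ^4·u(2137) and δ^4 = u(866)/u(2137).
With u(x) = x: δ^4 = 866/2137 = 0.40524.
So δ = 0.40524^(1/4) ≈ 0.7979.

δ ≈ 0.7979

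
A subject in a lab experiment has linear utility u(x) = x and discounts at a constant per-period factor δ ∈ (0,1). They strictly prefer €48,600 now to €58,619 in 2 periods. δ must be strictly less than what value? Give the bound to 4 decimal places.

Comparing present values: 48600 > δ^2·58619.
Dividing by 58619: δ^2 < 0.82908. Both sides are positive, so the square root keeps the direction.
δ < (48600/58619)^(1/2) ≈ 0.9105.

δ < 0.9105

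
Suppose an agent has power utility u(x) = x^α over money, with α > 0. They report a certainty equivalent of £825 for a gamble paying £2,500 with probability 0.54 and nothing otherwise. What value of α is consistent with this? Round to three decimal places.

Since u(0) = 0, the lottery's EU is 0.54·2500^α.
Equating: 825^α = 0.54·2500^α, i.e. 0.3300^α = 0.54.
Take logs: α = ln 0.54 / ln(825/2500) ≈ 0.55579.

α ≈ 0.556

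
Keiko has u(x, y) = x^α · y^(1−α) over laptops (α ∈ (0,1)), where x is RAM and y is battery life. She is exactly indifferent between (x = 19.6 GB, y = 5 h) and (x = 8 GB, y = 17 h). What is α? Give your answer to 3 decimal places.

Indifference: 19.6^α · 5^(1−α) = 8^α · 17^(1−α).
(19.6/8)^α = (17/5)^(1−α); take logs: α·ln(19.6/8) = (1−α)·ln(17/5), i.e. α·0.896088 = (1−α)·1.223775.
Thus α·(2.119863) = 1.223775, so α = 1.223775/2.119863 ≈ 0.577.

α ≈ 0.577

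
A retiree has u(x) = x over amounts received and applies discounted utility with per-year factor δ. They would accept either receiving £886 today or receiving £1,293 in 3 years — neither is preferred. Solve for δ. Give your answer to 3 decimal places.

Indifference means u(886) = δ^3 · u(1293), so δ^3 = u(886)/u(1293).
With u(x) = x: δ^3 = 886/1293 = 0.68523.
So δ = 0.68523^(1/3) ≈ 0.882.

δ ≈ 0.882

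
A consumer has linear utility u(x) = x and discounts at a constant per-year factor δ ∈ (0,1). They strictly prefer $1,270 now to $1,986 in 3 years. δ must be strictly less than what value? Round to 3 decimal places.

δ < 0.862

Under u(x) = x this choice says 1270 > δ^3·1986.
So δ^3 < 1270/1986 = 0.63948; taking the cube root of both positive sides preserves the inequality.
δ < 0.63948^(1/3) = 0.862.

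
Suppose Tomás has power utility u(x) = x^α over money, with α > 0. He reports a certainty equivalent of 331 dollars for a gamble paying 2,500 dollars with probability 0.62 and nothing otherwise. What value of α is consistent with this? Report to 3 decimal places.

Since u(0) = 0, the lottery's EU is 0.62·2500^α.
Equating: 331^α = 0.62·2500^α, i.e. 0.1324^α = 0.62.
Taking logs: α·ln(331/2500) = ln(0.62), so α = -0.478036 / -2.021928 ≈ 0.236.

α ≈ 0.236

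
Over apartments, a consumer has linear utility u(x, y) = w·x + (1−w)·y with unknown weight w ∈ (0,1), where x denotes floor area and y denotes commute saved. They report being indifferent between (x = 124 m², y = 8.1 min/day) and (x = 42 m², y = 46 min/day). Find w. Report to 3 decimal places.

u(124,8.1) = u(42,46) means w·124 + (1−w)·8.1 = w·42 + (1−w)·46.
Rearranging, 82·w − 37.9·(1−w) = 0.
Hence w = 37.9/(82+37.9) = 37.9/119.9 = 0.316.

w = 0.316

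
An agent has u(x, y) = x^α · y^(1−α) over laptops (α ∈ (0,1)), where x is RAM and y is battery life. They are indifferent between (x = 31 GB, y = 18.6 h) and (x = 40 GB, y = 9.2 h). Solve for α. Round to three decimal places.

The Cobb–Douglas utilities coincide, so 31^α·18.6^(1−α) = 40^α·9.2^(1−α).
(31/40)^α = (9.2/18.6)^(1−α); take logs: α·ln(31/40) = (1−α)·ln(9.2/18.6), i.e. α·-0.254892 = (1−α)·-0.703958.
Thus α·(-0.958850) = -0.703958, so α = -0.703958/-0.958850 ≈ 0.734.

α ≈ 0.734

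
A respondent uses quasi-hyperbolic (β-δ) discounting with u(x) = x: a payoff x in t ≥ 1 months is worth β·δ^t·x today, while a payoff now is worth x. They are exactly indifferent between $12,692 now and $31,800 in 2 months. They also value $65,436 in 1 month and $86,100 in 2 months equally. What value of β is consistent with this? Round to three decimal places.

Both payoffs in the second observation are in the future, so β drops out: δ^1·65436 = δ^2·86100 ⇒ δ = 65436/86100 = 0.76000.
Now use the now-vs-future pair: 12692 = β·δ^2·31800 gives β = 12692/(0.57760·31800) ≈ 0.691.

β ≈ 0.691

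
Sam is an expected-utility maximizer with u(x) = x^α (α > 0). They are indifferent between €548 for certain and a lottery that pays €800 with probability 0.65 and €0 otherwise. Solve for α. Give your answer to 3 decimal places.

α ≈ 1.139

The lottery's expected utility is 0.65·u(800) + 0.35·u(0) = 0.65·800^α (since u(0) = 0 for α > 0).
Equating: 548^α = 0.65·800^α, i.e. 0.6850^α = 0.65.
Take logs: α = ln 0.65 / ln(548/800) ≈ 1.13862.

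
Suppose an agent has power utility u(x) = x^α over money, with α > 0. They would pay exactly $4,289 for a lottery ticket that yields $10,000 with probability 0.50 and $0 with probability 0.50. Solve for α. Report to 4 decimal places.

α ≈ 0.8188

The lottery's expected utility is 0.50·u(10000) + 0.50·u(0) = 0.50·10000^α (since u(0) = 0 for α > 0).
Setting u(4289) equal to that: 4289^α = 0.50·10000^α ⇒ (4289/10000)^α = 0.50.
Taking logs: α·ln(4289/10000) = ln(0.50), so α = -0.6931472 / -0.8465315 ≈ 0.8188.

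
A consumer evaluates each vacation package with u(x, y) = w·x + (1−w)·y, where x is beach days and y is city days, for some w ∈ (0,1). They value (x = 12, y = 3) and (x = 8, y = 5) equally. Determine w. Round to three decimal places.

u(12,3) = u(8,5) means w·12 + (1−w)·3 = w·8 + (1−w)·5.
w·(12−8) = (1−w)·(5−3), i.e. w·4 = (1−w)·2.
The marginal rate of substitution is 2/4, so w = 2/(4+2) = 0.333.

w = 0.333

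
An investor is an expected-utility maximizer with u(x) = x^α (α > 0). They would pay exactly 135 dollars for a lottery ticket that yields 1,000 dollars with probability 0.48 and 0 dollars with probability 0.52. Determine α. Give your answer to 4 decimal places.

The lottery's expected utility is 0.48·u(1000) + 0.52·u(0) = 0.48·1000^α (since u(0) = 0 for α > 0).
Equating: 135^α = 0.48·1000^α, i.e. 0.1350^α = 0.48.
Take logs: α = ln 0.48 / ln(135/1000) ≈ 0.366530.

α ≈ 0.3665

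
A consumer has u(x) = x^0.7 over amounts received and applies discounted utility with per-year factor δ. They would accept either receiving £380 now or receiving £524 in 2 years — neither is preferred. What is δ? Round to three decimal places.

δ ≈ 0.894

Indifference means u(380) = δ^2 · u(524), so δ^2 = u(380)/u(524).
With u(x) = x^0.7: δ^2 = 380^0.7/524^0.7 = (380/524)^0.7 = 0.79858.
Taking the square root: δ = 0.79858^(1/2) ≈ 0.894.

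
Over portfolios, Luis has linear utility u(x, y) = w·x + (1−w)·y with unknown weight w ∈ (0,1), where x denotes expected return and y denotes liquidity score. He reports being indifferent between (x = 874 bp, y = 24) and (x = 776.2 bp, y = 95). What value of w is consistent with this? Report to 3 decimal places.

w = 0.421

Indifference: w·874 + (1−w)·24 = w·776.2 + (1−w)·95.
w·(874−776.2) = (1−w)·(95−24), i.e. w·97.8 = (1−w)·71.
The marginal rate of substitution is 71/97.8, so w = 71/(97.8+71) = 0.421.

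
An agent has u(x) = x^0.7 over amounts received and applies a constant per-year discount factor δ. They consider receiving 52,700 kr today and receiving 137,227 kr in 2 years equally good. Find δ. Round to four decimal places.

δ ≈ 0.7154

The payoff in 2 years is discounted by δ^2, so u(52700) = δ^2·u(137227) and δ^2 = u(52700)/u(137227).
With u(x) = x^0.7: δ^2 = 52700^0.7/137227^0.7 = (52700/137227)^0.7 = 0.51175.
Hence δ = (0.51175)^(1/2) = 0.715369.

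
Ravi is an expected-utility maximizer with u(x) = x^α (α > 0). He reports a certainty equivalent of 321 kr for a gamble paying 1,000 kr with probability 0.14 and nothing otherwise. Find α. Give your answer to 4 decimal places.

α ≈ 1.7303

Since u(0) = 0, the lottery's EU is 0.14·1000^α.
Indifference: 321^α = 0.14·1000^α, so (321/1000)^α = 0.14.
Take logs: α = ln 0.14 / ln(321/1000) ≈ 1.730255.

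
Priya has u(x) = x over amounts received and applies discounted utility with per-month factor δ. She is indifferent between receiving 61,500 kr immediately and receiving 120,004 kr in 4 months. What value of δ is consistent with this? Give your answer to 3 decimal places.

δ ≈ 0.846

The payoff in 4 months is discounted by δ^4, so u(61500) = δ^4·u(120004) and δ^4 = u(61500)/u(120004).
With u(x) = x: δ^4 = 61500/120004 = 0.51248.
Hence δ = (0.51248)^(1/4) = 0.84610.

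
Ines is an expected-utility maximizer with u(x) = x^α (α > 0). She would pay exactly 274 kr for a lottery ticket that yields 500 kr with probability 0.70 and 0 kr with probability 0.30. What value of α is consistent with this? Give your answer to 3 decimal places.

The lottery's expected utility is 0.70·u(500) + 0.30·u(0) = 0.70·500^α (since u(0) = 0 for α > 0).
Equating: 274^α = 0.70·500^α, i.e. 0.5480^α = 0.70.
Take logs: α = ln 0.70 / ln(274/500) ≈ 0.59300.

α ≈ 0.593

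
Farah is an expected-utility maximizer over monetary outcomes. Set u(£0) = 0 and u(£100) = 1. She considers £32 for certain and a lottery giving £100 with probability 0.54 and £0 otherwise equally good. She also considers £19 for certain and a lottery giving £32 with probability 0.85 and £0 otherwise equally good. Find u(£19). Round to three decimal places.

0.459

The first gamble pins u(£32): it must equal 0.54·1 + 0.46·0 = 0.54.
Then u(£19) = 0.85·u(£32) + 0.15·u(£0) = 0.85·0.54 + 0.15·0.00 = 0.4590.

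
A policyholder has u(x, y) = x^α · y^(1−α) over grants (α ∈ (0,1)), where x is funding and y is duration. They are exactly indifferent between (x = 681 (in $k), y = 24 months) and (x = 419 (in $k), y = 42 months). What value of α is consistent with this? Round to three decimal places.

α ≈ 0.535

The Cobb–Douglas utilities coincide, so 681^α·24^(1−α) = 419^α·42^(1−α).
(681/419)^α = (42/24)^(1−α); take logs: α·ln(681/419) = (1−α)·ln(42/24), i.e. α·0.485691 = (1−α)·0.559616.
So α/(1−α) = (0.559616)/(0.485691) = 1.152206, and α = 1.152206/2.152206 ≈ 0.535.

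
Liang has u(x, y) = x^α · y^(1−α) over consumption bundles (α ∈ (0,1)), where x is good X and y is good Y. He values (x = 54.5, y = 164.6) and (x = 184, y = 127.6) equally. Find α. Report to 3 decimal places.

α ≈ 0.173

Indifference: 54.5^α · 164.6^(1−α) = 184^α · 127.6^(1−α).
(54.5/184)^α = (127.6/164.6)^(1−α); take logs: α·ln(54.5/184) = (1−α)·ln(127.6/164.6), i.e. α·-1.216735 = (1−α)·-0.254618.
So α/(1−α) = (-0.254618)/(-1.216735) = 0.209263, and α = 0.209263/1.209263 ≈ 0.173.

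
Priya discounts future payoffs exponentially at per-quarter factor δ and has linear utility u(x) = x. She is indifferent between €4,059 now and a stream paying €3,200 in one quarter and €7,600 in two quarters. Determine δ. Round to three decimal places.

δ ≈ 0.550

Present value of the stream is 3200·δ + 7600·δ². Indifference gives 3200δ + 7600δ² = 4059.
Rearranged: 7600δ² + 3200δ − 4059 = 0.
By the quadratic formula (taking the positive root), δ = (−3200 + √133633600.00) / 15200 ≈ 0.550.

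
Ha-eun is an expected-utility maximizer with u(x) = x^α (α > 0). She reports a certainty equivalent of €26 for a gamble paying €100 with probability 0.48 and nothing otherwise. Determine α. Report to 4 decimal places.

α ≈ 0.5449

EU(lottery) = 0.48·100^α + 0.52·0 = 0.48·100^α.
Setting u(26) equal to that: 26^α = 0.48·100^α ⇒ (26/100)^α = 0.48.
α = ln(0.48) / ln(26/100) = -0.7339692/-1.3470736 ≈ 0.5449.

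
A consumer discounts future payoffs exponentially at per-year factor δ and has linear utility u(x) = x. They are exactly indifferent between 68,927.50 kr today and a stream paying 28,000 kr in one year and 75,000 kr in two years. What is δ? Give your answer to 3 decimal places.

The stream is worth 28000δ + 75000δ² today, so 28000δ + 75000δ² = 68927.50.
Rearranged: 75000δ² + 28000δ − 68927.50 = 0.
δ = (−28000 + √(28000² + 4·75000·68927.50)) / (2·75000) = (−28000 + √21462250000.00) / 150000 ≈ 0.790.

δ ≈ 0.790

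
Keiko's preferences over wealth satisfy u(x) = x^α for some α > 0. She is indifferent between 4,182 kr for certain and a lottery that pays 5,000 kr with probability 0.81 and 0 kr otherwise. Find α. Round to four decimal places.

Since u(0) = 0, the lottery's EU is 0.81·5000^α.
Indifference: 4182^α = 0.81·5000^α, so (4182/5000)^α = 0.81.
α = ln(0.81) / ln(4182/5000) = -0.2107210/-0.1786483 ≈ 1.1795.

α ≈ 1.1795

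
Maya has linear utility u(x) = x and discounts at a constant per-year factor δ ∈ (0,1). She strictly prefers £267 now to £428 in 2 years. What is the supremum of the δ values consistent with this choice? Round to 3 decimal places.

δ < 0.790

The preference means 267 > δ^2·428.
So δ^2 < 267/428 = 0.62383; taking the square root of both positive sides preserves the inequality.
δ < (267/428)^(1/2) ≈ 0.790.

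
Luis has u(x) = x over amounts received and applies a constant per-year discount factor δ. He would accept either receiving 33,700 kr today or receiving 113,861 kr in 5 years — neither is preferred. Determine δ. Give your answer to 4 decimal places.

Equating discounted utilities: u(33700) = δ^5·u(113861) ⇒ δ^5 = u(33700)/u(113861).
With u(x) = x: δ^5 = 33700/113861 = 0.29597.
So δ = 0.29597^(1/5) ≈ 0.7839.

δ ≈ 0.7839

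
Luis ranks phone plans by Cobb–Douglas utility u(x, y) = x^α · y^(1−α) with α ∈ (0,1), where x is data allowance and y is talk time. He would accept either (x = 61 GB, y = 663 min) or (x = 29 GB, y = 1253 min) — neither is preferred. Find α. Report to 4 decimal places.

α ≈ 0.4612

Indifference: 61^α · 663^(1−α) = 29^α · 1253^(1−α).
Rearrange to (61/29)^α = (1253/663)^(1−α) and take logs: α·0.7435780 = (1−α)·0.6365210.
So α/(1−α) = (0.6365210)/(0.7435780) = 0.8560245, and α = 0.8560245/1.8560245 ≈ 0.4612.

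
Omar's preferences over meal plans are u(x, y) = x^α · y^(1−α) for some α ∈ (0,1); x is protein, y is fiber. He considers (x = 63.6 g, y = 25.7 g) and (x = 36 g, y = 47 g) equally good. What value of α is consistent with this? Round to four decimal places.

Indifference: 63.6^α · 25.7^(1−α) = 36^α · 47^(1−α).
(63.6/36)^α = (47/25.7)^(1−α); take logs: α·ln(63.6/36) = (1−α)·ln(47/25.7), i.e. α·0.5690945 = (1−α)·0.6036566.
Thus α·(1.1727511) = 0.6036566, so α = 0.6036566/1.1727511 ≈ 0.5147.

α ≈ 0.5147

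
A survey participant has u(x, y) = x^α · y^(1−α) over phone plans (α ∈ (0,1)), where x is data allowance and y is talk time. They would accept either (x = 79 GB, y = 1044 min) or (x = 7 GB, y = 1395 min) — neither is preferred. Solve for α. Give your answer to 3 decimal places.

α ≈ 0.107

Set the two utilities equal: 79^α·1044^(1−α) = 7^α·1395^(1−α).
(79/7)^α = (1395/1044)^(1−α); take logs: α·ln(79/7) = (1−α)·ln(1395/1044), i.e. α·2.423538 = (1−α)·0.289835.
With A = 2.423538 and B = 0.289835: α·A = (1−α)·B, so α = B/(A+B) = 0.289835/2.713373 ≈ 0.107.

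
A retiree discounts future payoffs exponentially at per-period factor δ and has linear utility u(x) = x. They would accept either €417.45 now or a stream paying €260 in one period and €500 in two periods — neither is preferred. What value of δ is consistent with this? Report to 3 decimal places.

Present value of the stream is 260·δ + 500·δ². Indifference gives 260δ + 500δ² = 417.45.
So 500δ² + 260δ − 417.45 = 0.
δ = (−260 + √(260² + 4·500·417.45)) / (2·500) = (−260 + √902500.00) / 1000 ≈ 0.690.

δ ≈ 0.690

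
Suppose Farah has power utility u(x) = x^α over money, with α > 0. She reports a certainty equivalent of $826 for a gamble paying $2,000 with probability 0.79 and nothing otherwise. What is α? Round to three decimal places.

Since u(0) = 0, the lottery's EU is 0.79·2000^α.
Equating: 826^α = 0.79·2000^α, i.e. 0.4130^α = 0.79.
Taking logs: α·ln(826/2000) = ln(0.79), so α = -0.235722 / -0.884308 ≈ 0.267.

α ≈ 0.267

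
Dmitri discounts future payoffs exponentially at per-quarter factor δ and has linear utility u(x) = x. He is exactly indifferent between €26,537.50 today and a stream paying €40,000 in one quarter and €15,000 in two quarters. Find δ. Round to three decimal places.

Present value of the stream is 40000·δ + 15000·δ². Indifference gives 40000δ + 15000δ² = 26537.50.
So 15000δ² + 40000δ − 26537.50 = 0.
δ = (−40000 + √(40000² + 4·15000·26537.50)) / (2·15000) = (−40000 + √3192250000.00) / 30000 ≈ 0.550.

δ ≈ 0.550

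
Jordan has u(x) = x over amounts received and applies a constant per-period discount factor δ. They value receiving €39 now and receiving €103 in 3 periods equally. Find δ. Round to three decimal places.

δ ≈ 0.723

Equating discounted utilities: u(39) = δ^3·u(103) ⇒ δ^3 = u(39)/u(103).
With u(x) = x: δ^3 = 39/103 = 0.37864.
So δ = 0.37864^(1/3) ≈ 0.723.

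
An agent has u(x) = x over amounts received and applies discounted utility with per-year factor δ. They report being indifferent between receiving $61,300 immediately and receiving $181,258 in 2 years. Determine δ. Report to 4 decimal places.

δ ≈ 0.5815

Indifference means u(61300) = δ^2 · u(181258), so δ^2 = u(61300)/u(181258).
With u(x) = x: δ^2 = 61300/181258 = 0.33819.
Taking the square root: δ = 0.33819^(1/2) ≈ 0.5815.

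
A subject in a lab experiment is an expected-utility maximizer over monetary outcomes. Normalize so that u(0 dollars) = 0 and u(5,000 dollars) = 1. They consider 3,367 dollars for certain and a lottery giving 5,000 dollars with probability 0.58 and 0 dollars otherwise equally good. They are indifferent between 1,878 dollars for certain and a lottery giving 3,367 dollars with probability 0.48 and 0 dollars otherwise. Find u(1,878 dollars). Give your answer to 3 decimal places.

0.278

From the first indifference, u(3,367 dollars) = 0.58·u(5,000 dollars) + 0.42·u(0 dollars) = 0.58·1 + 0.42·0 = 0.58.
The second indifference gives u(1,878 dollars) = 0.48·u(3,367 dollars) + 0.52·u(0 dollars) = 0.48·0.58 + 0.52·0.00 = 0.2784.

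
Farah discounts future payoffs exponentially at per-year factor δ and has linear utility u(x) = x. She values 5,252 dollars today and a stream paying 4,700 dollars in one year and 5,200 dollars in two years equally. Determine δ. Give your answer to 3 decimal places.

δ ≈ 0.650

The stream is worth 4700δ + 5200δ² today, so 4700δ + 5200δ² = 5252.
Rearranged: 5200δ² + 4700δ − 5252 = 0.
The positive root is δ = [−4700 + √(4700² + 4·5200·5252)] / (2·5200) = (−4700 + 11460.000)/10400 ≈ 0.650.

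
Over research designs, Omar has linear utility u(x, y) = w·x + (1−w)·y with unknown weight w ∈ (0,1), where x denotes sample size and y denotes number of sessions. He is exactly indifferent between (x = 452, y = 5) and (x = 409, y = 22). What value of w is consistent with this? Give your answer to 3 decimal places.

Indifference: w·452 + (1−w)·5 = w·409 + (1−w)·22.
Collecting terms: w·43 = (1−w)·17.
The marginal rate of substitution is 17/43, so w = 17/(43+17) = 0.283.

w = 0.283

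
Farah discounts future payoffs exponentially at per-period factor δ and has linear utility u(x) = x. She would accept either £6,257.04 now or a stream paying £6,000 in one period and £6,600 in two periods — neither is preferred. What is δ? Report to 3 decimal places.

The stream is worth 6000δ + 6600δ² today, so 6000δ + 6600δ² = 6257.04.
So 6600δ² + 6000δ − 6257.04 = 0.
By the quadratic formula (taking the positive root), δ = (−6000 + √201185856.00) / 13200 ≈ 0.620.

δ ≈ 0.620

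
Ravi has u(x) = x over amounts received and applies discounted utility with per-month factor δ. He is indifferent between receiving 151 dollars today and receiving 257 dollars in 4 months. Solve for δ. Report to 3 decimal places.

δ ≈ 0.876

Indifference means u(151) = δ^4 · u(257), so δ^4 = u(151)/u(257).
With u(x) = x: δ^4 = 151/257 = 0.58755.
Taking the 4th root: δ = 0.58755^(1/4) ≈ 0.876.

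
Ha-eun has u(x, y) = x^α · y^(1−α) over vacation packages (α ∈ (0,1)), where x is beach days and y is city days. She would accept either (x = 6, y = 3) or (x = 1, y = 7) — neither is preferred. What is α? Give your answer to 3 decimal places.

The Cobb–Douglas utilities coincide, so 6^α·3^(1−α) = 1^α·7^(1−α).
Rearrange to (6/1)^α = (7/3)^(1−α) and take logs: α·1.791759 = (1−α)·0.847298.
Thus α·(2.639057) = 0.847298, so α = 0.847298/2.639057 ≈ 0.321.

α ≈ 0.321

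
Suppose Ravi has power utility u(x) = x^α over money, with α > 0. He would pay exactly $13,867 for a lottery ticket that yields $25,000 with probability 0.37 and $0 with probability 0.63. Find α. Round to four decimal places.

Since u(0) = 0, the lottery's EU is 0.37·25000^α.
Setting u(13867) equal to that: 13867^α = 0.37·25000^α ⇒ (13867/25000)^α = 0.37.
α = ln(0.37) / ln(13867/25000) = -0.9942523/-0.5893639 ≈ 1.6870.

α ≈ 1.6870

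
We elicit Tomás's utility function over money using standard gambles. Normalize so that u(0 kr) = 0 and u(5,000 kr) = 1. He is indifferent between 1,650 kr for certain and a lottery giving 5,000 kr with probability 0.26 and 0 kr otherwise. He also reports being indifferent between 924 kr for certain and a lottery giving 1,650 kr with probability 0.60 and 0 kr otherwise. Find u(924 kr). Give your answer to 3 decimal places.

0.156

From the first indifference, u(1,650 kr) = 0.26·u(5,000 kr) + 0.74·u(0 kr) = 0.26·1 + 0.74·0 = 0.26.
Chaining: u(924 kr) = 0.60·0.26 + 0.40·0.00 = 0.1560.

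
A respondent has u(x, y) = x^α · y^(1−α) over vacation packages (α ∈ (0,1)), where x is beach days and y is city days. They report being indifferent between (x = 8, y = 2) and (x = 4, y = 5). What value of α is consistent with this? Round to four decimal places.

α ≈ 0.5693

Indifference: 8^α · 2^(1−α) = 4^α · 5^(1−α).
Rearrange to (8/4)^α = (5/2)^(1−α) and take logs: α·0.6931472 = (1−α)·0.9162907.
With A = 0.6931472 and B = 0.9162907: α·A = (1−α)·B, so α = B/(A+B) = 0.9162907/1.6094379 ≈ 0.5693.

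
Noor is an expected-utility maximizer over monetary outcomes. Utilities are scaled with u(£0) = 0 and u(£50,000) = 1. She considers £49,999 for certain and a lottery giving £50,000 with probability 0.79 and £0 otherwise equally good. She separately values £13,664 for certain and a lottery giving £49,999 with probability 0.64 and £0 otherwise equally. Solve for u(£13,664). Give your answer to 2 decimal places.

From the first indifference, u(£49,999) = 0.79·u(£50,000) + 0.21·u(£0) = 0.79·1 + 0.21·0 = 0.79.
Chaining: u(£13,664) = 0.64·0.79 + 0.36·0.00 = 0.5056.

0.51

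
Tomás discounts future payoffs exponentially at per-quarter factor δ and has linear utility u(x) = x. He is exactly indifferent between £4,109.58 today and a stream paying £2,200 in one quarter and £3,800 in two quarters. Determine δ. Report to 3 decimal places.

Equating present values: 4109.58 = 2200δ + 3800δ².
That is, 3800δ² + 2200δ − 4109.58 = 0, a quadratic in δ.
δ = (−2200 + √(2200² + 4·3800·4109.58)) / (2·3800) = (−2200 + √67305616.00) / 7600 ≈ 0.790.

δ ≈ 0.790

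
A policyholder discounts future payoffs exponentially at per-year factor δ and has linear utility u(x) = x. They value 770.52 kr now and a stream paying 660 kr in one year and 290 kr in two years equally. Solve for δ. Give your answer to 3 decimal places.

Present value of the stream is 660·δ + 290·δ². Indifference gives 660δ + 290δ² = 770.52.
So 290δ² + 660δ − 770.52 = 0.
By the quadratic formula (taking the positive root), δ = (−660 + √1329403.20) / 580 ≈ 0.850.

δ ≈ 0.850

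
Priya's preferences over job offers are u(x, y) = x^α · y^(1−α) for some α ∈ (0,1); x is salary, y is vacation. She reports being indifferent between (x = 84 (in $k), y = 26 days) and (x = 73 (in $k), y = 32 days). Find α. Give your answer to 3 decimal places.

α ≈ 0.597

Indifference: 84^α · 26^(1−α) = 73^α · 32^(1−α).
Taking logs: α·ln 84 + (1−α)·ln 26 = α·ln 73 + (1−α)·ln 32, i.e. α·0.140357 = (1−α)·0.207639.
So α/(1−α) = (0.207639)/(0.140357) = 1.479363, and α = 1.479363/2.479363 ≈ 0.597.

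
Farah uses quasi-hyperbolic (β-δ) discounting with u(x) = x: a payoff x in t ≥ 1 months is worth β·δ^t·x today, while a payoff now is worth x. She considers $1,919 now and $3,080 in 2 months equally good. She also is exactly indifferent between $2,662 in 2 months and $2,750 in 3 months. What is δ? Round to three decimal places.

δ ≈ 0.968

From the later pair, β·δ^2·2662 = β·δ^3·2750; dividing through, δ = 2662/2750 = 0.96800.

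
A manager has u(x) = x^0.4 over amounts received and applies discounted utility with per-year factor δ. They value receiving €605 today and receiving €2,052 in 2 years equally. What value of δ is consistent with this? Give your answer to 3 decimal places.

Indifference means u(605) = δ^2 · u(2052), so δ^2 = u(605)/u(2052).
Since u(x) = x^0.4, δ^2 = (605/2052)^0.4 = 0.29483^0.4 = 0.61352.
So δ = 0.61352^(1/2) ≈ 0.783.

δ ≈ 0.783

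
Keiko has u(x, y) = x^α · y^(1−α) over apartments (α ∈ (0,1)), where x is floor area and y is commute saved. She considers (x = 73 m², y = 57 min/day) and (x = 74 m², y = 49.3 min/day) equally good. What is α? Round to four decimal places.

α ≈ 0.9143

The Cobb–Douglas utilities coincide, so 73^α·57^(1−α) = 74^α·49.3^(1−α).
(73/74)^α = (49.3/57)^(1−α); take logs: α·ln(73/74) = (1−α)·ln(49.3/57), i.e. α·-0.0136057 = (1−α)·-0.1451272.
With A = -0.0136057 and B = -0.1451272: α·A = (1−α)·B, so α = B/(A+B) = -0.1451272/-0.1587329 ≈ 0.9143.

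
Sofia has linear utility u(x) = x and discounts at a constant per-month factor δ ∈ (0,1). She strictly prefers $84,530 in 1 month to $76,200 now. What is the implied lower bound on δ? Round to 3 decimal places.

The preference means 76200 < δ·84530.
Dividing through by 84530 gives δ > 0.90146.

δ > 0.901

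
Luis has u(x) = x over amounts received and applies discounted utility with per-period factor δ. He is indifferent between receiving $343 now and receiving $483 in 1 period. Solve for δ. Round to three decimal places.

δ ≈ 0.710

Indifference means u(343) = δ · u(483), so δ = u(343)/u(483).
With u(x) = x: δ = 343/483 = 0.71014.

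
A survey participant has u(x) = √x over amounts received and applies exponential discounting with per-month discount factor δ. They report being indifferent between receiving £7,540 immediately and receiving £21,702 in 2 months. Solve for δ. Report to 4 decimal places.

δ ≈ 0.7677

The payoff in 2 months is discounted by δ^2, so u(7540) = δ^2·u(21702) and δ^2 = u(7540)/u(21702).
With u(x) = √x: δ^2 = √7540/√21702 = √(7540/21702) = 0.58943.
Taking the square root: δ = 0.58943^(1/2) ≈ 0.7677.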